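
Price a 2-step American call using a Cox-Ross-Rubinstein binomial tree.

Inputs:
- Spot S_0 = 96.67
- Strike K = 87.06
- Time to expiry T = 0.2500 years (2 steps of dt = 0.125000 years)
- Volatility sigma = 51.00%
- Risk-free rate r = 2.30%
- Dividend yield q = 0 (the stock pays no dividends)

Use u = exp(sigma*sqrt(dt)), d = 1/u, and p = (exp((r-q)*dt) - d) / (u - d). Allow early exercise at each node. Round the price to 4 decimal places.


dt = T/N = 0.125000
u = exp(sigma*sqrt(dt)) = 1.197591; d = 1/u = 0.835009
p = (exp((r-q)*dt) - d) / (u - d) = 0.462984
Discount per step: exp(-r*dt) = 0.997129
Stock lattice S(k, i) with i counting down-moves:
  k=0: S(0,0) = 96.6700
  k=1: S(1,0) = 115.7711; S(1,1) = 80.7204
  k=2: S(2,0) = 138.6465; S(2,1) = 96.6700; S(2,2) = 67.4023
Terminal payoffs V(N, i) = max(S_T - K, 0):
  V(2,0) = 51.586506; V(2,1) = 9.610000; V(2,2) = 0.000000
Backward induction: V(k, i) = exp(-r*dt) * [p * V(k+1, i) + (1-p) * V(k+1, i+1)]; then take max(V_cont, immediate exercise) for American.
  V(1,0) = exp(-r*dt) * [p*51.586506 + (1-p)*9.610000] = 28.961082; exercise = 28.711144; V(1,0) = max -> 28.961082
  V(1,1) = exp(-r*dt) * [p*9.610000 + (1-p)*0.000000] = 4.436506; exercise = 0.000000; V(1,1) = max -> 4.436506
  V(0,0) = exp(-r*dt) * [p*28.961082 + (1-p)*4.436506] = 15.745667; exercise = 9.610000; V(0,0) = max -> 15.745667

Answer: Price = V(0,0) = 15.7457


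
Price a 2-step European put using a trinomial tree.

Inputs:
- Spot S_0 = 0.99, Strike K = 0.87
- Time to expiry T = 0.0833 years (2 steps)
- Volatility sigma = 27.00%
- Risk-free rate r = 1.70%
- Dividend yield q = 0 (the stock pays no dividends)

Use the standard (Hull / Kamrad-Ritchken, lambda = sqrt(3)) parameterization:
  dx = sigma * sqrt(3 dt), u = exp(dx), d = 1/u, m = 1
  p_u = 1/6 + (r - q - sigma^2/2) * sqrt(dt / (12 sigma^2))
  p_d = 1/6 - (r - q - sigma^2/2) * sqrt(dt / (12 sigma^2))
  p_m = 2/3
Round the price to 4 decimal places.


dt = T/N = 0.041650; dx = sigma*sqrt(3*dt) = 0.095440
u = exp(dx) = 1.100143; d = 1/u = 0.908973
p_u = 0.162423, p_m = 0.666667, p_d = 0.170911
Discount per step: exp(-r*dt) = 0.999292
Stock lattice S(k, j) with j the centered position index:
  k=0: S(0,+0) = 0.9900
  k=1: S(1,-1) = 0.8999; S(1,+0) = 0.9900; S(1,+1) = 1.0891
  k=2: S(2,-2) = 0.8180; S(2,-1) = 0.8999; S(2,+0) = 0.9900; S(2,+1) = 1.0891; S(2,+2) = 1.1982
Terminal payoffs V(N, j) = max(K - S_T, 0):
  V(2,-2) = 0.052031; V(2,-1) = 0.000000; V(2,+0) = 0.000000; V(2,+1) = 0.000000; V(2,+2) = 0.000000
Backward induction: V(k, j) = exp(-r*dt) * [p_u * V(k+1, j+1) + p_m * V(k+1, j) + p_d * V(k+1, j-1)]
  V(1,-1) = exp(-r*dt) * [p_u*0.000000 + p_m*0.000000 + p_d*0.052031] = 0.008886
  V(1,+0) = exp(-r*dt) * [p_u*0.000000 + p_m*0.000000 + p_d*0.000000] = 0.000000
  V(1,+1) = exp(-r*dt) * [p_u*0.000000 + p_m*0.000000 + p_d*0.000000] = 0.000000
  V(0,+0) = exp(-r*dt) * [p_u*0.000000 + p_m*0.000000 + p_d*0.008886] = 0.001518

Answer: Price = V(0,0) = 0.0015


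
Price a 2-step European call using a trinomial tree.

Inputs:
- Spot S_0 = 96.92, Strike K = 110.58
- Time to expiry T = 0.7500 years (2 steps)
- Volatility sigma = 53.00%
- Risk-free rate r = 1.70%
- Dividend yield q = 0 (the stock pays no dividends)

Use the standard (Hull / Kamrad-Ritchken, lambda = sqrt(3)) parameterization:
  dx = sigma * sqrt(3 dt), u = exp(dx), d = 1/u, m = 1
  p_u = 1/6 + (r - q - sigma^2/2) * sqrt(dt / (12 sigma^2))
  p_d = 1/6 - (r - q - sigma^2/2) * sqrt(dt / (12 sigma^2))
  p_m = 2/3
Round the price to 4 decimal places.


Answer: Price = V(0,0) = 12.7421

Derivation:
dt = T/N = 0.375000; dx = sigma*sqrt(3*dt) = 0.562150
u = exp(dx) = 1.754440; d = 1/u = 0.569982
p_u = 0.125491, p_m = 0.666667, p_d = 0.207842
Discount per step: exp(-r*dt) = 0.993645
Stock lattice S(k, j) with j the centered position index:
  k=0: S(0,+0) = 96.9200
  k=1: S(1,-1) = 55.2427; S(1,+0) = 96.9200; S(1,+1) = 170.0404
  k=2: S(2,-2) = 31.4874; S(2,-1) = 55.2427; S(2,+0) = 96.9200; S(2,+1) = 170.0404; S(2,+2) = 298.3257
Terminal payoffs V(N, j) = max(S_T - K, 0):
  V(2,-2) = 0.000000; V(2,-1) = 0.000000; V(2,+0) = 0.000000; V(2,+1) = 59.460354; V(2,+2) = 187.745651
Backward induction: V(k, j) = exp(-r*dt) * [p_u * V(k+1, j+1) + p_m * V(k+1, j) + p_d * V(k+1, j-1)]
  V(1,-1) = exp(-r*dt) * [p_u*0.000000 + p_m*0.000000 + p_d*0.000000] = 0.000000
  V(1,+0) = exp(-r*dt) * [p_u*59.460354 + p_m*0.000000 + p_d*0.000000] = 7.414324
  V(1,+1) = exp(-r*dt) * [p_u*187.745651 + p_m*59.460354 + p_d*0.000000] = 62.799010
  V(0,+0) = exp(-r*dt) * [p_u*62.799010 + p_m*7.414324 + p_d*0.000000] = 12.742105


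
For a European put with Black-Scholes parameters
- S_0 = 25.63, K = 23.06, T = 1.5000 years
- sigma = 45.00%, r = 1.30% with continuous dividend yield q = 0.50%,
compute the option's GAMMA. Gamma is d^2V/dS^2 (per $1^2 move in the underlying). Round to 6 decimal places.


d1 = 0.4890615395; d2 = -0.0620736526
phi(d1) = 0.3539749511; exp(-qT) = 0.9925280548; exp(-rT) = 0.9806888952
Gamma = exp(-qT) * phi(d1) / (S * sigma * sqrt(T)) = 0.9925280548 * 0.3539749511 / (25.6300 * 0.4500 * 1.2247448714) = 0.024872

Answer: Gamma = 0.024872


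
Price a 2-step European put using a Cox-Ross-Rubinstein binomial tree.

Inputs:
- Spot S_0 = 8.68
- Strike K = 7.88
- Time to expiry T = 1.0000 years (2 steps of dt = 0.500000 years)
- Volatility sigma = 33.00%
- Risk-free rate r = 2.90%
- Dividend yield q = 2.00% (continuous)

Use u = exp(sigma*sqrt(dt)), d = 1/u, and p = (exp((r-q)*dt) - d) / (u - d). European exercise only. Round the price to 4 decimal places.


dt = T/N = 0.500000
u = exp(sigma*sqrt(dt)) = 1.262817; d = 1/u = 0.791880
p = (exp((r-q)*dt) - d) / (u - d) = 0.451504
Discount per step: exp(-r*dt) = 0.985605
Stock lattice S(k, i) with i counting down-moves:
  k=0: S(0,0) = 8.6800
  k=1: S(1,0) = 10.9613; S(1,1) = 6.8735
  k=2: S(2,0) = 13.8421; S(2,1) = 8.6800; S(2,2) = 5.4430
Terminal payoffs V(N, i) = max(K - S_T, 0):
  V(2,0) = 0.000000; V(2,1) = 0.000000; V(2,2) = 2.436996
Backward induction: V(k, i) = exp(-r*dt) * [p * V(k+1, i) + (1-p) * V(k+1, i+1)].
  V(1,0) = exp(-r*dt) * [p*0.000000 + (1-p)*0.000000] = 0.000000
  V(1,1) = exp(-r*dt) * [p*0.000000 + (1-p)*2.436996] = 1.317441
  V(0,0) = exp(-r*dt) * [p*0.000000 + (1-p)*1.317441] = 0.712209

Answer: Price = V(0,0) = 0.7122


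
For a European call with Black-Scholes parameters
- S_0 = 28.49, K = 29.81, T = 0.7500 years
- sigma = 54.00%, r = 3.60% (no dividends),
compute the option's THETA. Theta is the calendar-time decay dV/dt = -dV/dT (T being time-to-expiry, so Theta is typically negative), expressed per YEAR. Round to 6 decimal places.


d1 = 0.1947151007; d2 = -0.2729386173
phi(d1) = 0.3914507701; exp(-qT) = 1.0000000000; exp(-rT) = 0.9733612415
Theta = -S*exp(-qT)*phi(d1)*sigma/(2*sqrt(T)) - r*K*exp(-rT)*N(d2) + q*S*exp(-qT)*N(d1)
N(d1) = 0.5771920052; N(d2) = 0.3924502004; sqrt(T) = 0.8660254038
Term 1 = -28.4900 * 1.0000000000 * 0.3914507701 * 0.5400 / (2 * 0.8660254038) = -3.4769843305
Term 2 = -0.0360 * 29.8100 * 0.9733612415 * 0.3924502004 = -0.4099426281
Term 3 = 0 (no dividend yield, q = 0)
Theta = -3.4769843305 + (-0.4099426281) + (0.0000000000) = -3.886927

Answer: Theta = -3.886927


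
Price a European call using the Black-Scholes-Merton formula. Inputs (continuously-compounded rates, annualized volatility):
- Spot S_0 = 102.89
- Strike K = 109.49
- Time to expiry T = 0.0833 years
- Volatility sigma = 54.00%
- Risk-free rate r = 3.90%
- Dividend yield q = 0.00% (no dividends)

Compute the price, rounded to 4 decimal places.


Answer: Price = 3.9264

Derivation:
d1 = (ln(S/K) + (r - q + 0.5*sigma^2) * T) / (sigma * sqrt(T)) = -0.30014698
d2 = d1 - sigma * sqrt(T) = -0.45600037
exp(-rT) = 0.99675657; exp(-qT) = 1.00000000
C = S_0 * exp(-qT) * N(d1) - K * exp(-rT) * N(d2)
N(d1) = 0.38203252; N(d2) = 0.32419486
C = 102.8900 * 1.00000000 * 0.38203252 - 109.4900 * 0.99675657 * 0.32419486 = 3.9264


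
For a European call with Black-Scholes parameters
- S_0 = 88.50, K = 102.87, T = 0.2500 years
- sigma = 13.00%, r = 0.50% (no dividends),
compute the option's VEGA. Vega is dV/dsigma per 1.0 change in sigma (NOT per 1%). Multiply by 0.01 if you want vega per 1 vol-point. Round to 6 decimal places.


Answer: Vega = 1.363593

Derivation:
d1 = -2.2630923558; d2 = -2.3280923558
phi(d1) = 0.0308156673; exp(-qT) = 1.0000000000; exp(-rT) = 0.9987507809
Vega = S * exp(-qT) * phi(d1) * sqrt(T) = 88.5000 * 1.0000000000 * 0.0308156673 * 0.5000000000 = 1.363593


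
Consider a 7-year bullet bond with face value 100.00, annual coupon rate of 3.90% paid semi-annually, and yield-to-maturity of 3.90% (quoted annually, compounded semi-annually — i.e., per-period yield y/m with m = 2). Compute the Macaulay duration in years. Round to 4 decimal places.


Answer: Macaulay duration = 6.1929 years

Derivation:
Coupon per period c = face * coupon_rate / m = 1.950000
Periods per year m = 2; per-period yield y/m = 0.019500
Number of cashflows N = 14
Cashflows (t years, CF_t, discount factor 1/(1+y/m)^(m*t), PV):
  t = 0.5000: CF_t = 1.950000, DF = 0.980873, PV = 1.912702
  t = 1.0000: CF_t = 1.950000, DF = 0.962112, PV = 1.876118
  t = 1.5000: CF_t = 1.950000, DF = 0.943709, PV = 1.840233
  t = 2.0000: CF_t = 1.950000, DF = 0.925659, PV = 1.805035
  t = 2.5000: CF_t = 1.950000, DF = 0.907954, PV = 1.770510
  t = 3.0000: CF_t = 1.950000, DF = 0.890588, PV = 1.736646
  t = 3.5000: CF_t = 1.950000, DF = 0.873553, PV = 1.703429
  t = 4.0000: CF_t = 1.950000, DF = 0.856845, PV = 1.670847
  t = 4.5000: CF_t = 1.950000, DF = 0.840456, PV = 1.638889
  t = 5.0000: CF_t = 1.950000, DF = 0.824380, PV = 1.607542
  t = 5.5000: CF_t = 1.950000, DF = 0.808613, PV = 1.576794
  t = 6.0000: CF_t = 1.950000, DF = 0.793146, PV = 1.546635
  t = 6.5000: CF_t = 1.950000, DF = 0.777976, PV = 1.517053
  t = 7.0000: CF_t = 101.950000, DF = 0.763095, PV = 77.797566
Price P = sum_t PV_t = 100.000000
Macaulay numerator sum_t t * PV_t:
  t * PV_t at t = 0.5000: 0.956351
  t * PV_t at t = 1.0000: 1.876118
  t * PV_t at t = 1.5000: 2.760350
  t * PV_t at t = 2.0000: 3.610071
  t * PV_t at t = 2.5000: 4.426276
  t * PV_t at t = 3.0000: 5.209937
  t * PV_t at t = 3.5000: 5.962001
  t * PV_t at t = 4.0000: 6.683389
  t * PV_t at t = 4.5000: 7.375001
  t * PV_t at t = 5.0000: 8.037710
  t * PV_t at t = 5.5000: 8.672369
  t * PV_t at t = 6.0000: 9.279810
  t * PV_t at t = 6.5000: 9.860841
  t * PV_t at t = 7.0000: 544.582960
Macaulay duration D = (sum_t t * PV_t) / P = 619.293185 / 100.000000 = 6.192932


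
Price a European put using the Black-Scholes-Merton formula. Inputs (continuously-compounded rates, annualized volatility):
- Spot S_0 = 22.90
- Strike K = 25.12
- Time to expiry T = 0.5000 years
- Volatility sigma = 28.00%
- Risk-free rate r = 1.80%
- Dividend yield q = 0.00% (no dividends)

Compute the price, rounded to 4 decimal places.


Answer: Price = 3.0466

Derivation:
d1 = (ln(S/K) + (r - q + 0.5*sigma^2) * T) / (sigma * sqrt(T)) = -0.32288229
d2 = d1 - sigma * sqrt(T) = -0.52087218
exp(-rT) = 0.99104038; exp(-qT) = 1.00000000
P = K * exp(-rT) * N(-d2) - S_0 * exp(-qT) * N(-d1)
N(-d1) = 0.62660780; N(-d2) = 0.69877209
P = 25.1200 * 0.99104038 * 0.69877209 - 22.9000 * 1.00000000 * 0.62660780 = 3.0466


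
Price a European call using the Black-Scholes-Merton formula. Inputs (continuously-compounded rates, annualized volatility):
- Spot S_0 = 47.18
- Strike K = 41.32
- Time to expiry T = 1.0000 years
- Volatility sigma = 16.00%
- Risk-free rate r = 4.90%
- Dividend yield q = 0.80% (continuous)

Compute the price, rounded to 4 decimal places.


Answer: Price = 7.9441

Derivation:
d1 = (ln(S/K) + (r - q + 0.5*sigma^2) * T) / (sigma * sqrt(T)) = 1.16514644
d2 = d1 - sigma * sqrt(T) = 1.00514644
exp(-rT) = 0.95218113; exp(-qT) = 0.99203191
C = S_0 * exp(-qT) * N(d1) - K * exp(-rT) * N(d2)
N(d1) = 0.87802014; N(d2) = 0.84258683
C = 47.1800 * 0.99203191 * 0.87802014 - 41.3200 * 0.95218113 * 0.84258683 = 7.9441


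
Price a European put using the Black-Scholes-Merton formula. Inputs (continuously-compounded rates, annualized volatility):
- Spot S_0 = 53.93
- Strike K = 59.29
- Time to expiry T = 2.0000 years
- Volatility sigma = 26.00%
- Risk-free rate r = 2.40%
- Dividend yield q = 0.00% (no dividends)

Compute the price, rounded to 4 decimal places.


Answer: Price = 9.4098

Derivation:
d1 = (ln(S/K) + (r - q + 0.5*sigma^2) * T) / (sigma * sqrt(T)) = 0.05669433
d2 = d1 - sigma * sqrt(T) = -0.31100120
exp(-rT) = 0.95313379; exp(-qT) = 1.00000000
P = K * exp(-rT) * N(-d2) - S_0 * exp(-qT) * N(-d1)
N(-d1) = 0.47739435; N(-d2) = 0.62210014
P = 59.2900 * 0.95313379 * 0.62210014 - 53.9300 * 1.00000000 * 0.47739435 = 9.4098


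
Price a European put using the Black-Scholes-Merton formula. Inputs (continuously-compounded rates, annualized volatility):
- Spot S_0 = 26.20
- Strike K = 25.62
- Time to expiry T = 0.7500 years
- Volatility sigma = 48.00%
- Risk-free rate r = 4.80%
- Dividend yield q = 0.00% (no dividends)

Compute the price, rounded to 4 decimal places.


Answer: Price = 3.4892

Derivation:
d1 = (ln(S/K) + (r - q + 0.5*sigma^2) * T) / (sigma * sqrt(T)) = 0.34830126
d2 = d1 - sigma * sqrt(T) = -0.06739094
exp(-rT) = 0.96464029; exp(-qT) = 1.00000000
P = K * exp(-rT) * N(-d2) - S_0 * exp(-qT) * N(-d1)
N(-d1) = 0.36380697; N(-d2) = 0.52686476
P = 25.6200 * 0.96464029 * 0.52686476 - 26.2000 * 1.00000000 * 0.36380697 = 3.4892


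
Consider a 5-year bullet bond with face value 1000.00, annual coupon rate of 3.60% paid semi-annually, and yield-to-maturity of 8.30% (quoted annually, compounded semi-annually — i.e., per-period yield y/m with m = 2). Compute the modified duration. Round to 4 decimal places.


Answer: Modified duration = 4.3860

Derivation:
Coupon per period c = face * coupon_rate / m = 18.000000
Periods per year m = 2; per-period yield y/m = 0.041500
Number of cashflows N = 10
Cashflows (t years, CF_t, discount factor 1/(1+y/m)^(m*t), PV):
  t = 0.5000: CF_t = 18.000000, DF = 0.960154, PV = 17.282765
  t = 1.0000: CF_t = 18.000000, DF = 0.921895, PV = 16.594110
  t = 1.5000: CF_t = 18.000000, DF = 0.885161, PV = 15.932895
  t = 2.0000: CF_t = 18.000000, DF = 0.849890, PV = 15.298026
  t = 2.5000: CF_t = 18.000000, DF = 0.816025, PV = 14.688456
  t = 3.0000: CF_t = 18.000000, DF = 0.783510, PV = 14.103174
  t = 3.5000: CF_t = 18.000000, DF = 0.752290, PV = 13.541213
  t = 4.0000: CF_t = 18.000000, DF = 0.722314, PV = 13.001645
  t = 4.5000: CF_t = 18.000000, DF = 0.693532, PV = 12.483577
  t = 5.0000: CF_t = 1018.000000, DF = 0.665897, PV = 677.883456
Price P = sum_t PV_t = 810.809317
First compute Macaulay numerator sum_t t * PV_t:
  t * PV_t at t = 0.5000: 8.641383
  t * PV_t at t = 1.0000: 16.594110
  t * PV_t at t = 1.5000: 23.899342
  t * PV_t at t = 2.0000: 30.596053
  t * PV_t at t = 2.5000: 36.721139
  t * PV_t at t = 3.0000: 42.309522
  t * PV_t at t = 3.5000: 47.394247
  t * PV_t at t = 4.0000: 52.006581
  t * PV_t at t = 4.5000: 56.176095
  t * PV_t at t = 5.0000: 3389.417282
Macaulay duration D = 3703.755753 / 810.809317 = 4.567974
Modified duration = D / (1 + y/m) = 4.567974 / (1 + 0.041500) = 4.385957


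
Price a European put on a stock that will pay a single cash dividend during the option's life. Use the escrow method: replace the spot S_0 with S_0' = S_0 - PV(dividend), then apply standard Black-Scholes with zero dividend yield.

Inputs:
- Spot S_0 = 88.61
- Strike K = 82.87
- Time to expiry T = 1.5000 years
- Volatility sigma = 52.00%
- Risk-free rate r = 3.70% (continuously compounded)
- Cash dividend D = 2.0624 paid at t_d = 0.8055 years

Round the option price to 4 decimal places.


PV(D) = D * exp(-r * t_d) = 2.0624 * 0.97063624 = 2.00184019
S_0' = S_0 - PV(D) = 88.6100 - 2.00184019 = 86.60815981
d1 = (ln(S_0'/K) + (r + sigma^2/2)*T) / (sigma*sqrt(T)) = 0.47485701
d2 = d1 - sigma*sqrt(T) = -0.16201032
exp(-rT) = 0.94601202
N(-d1) = 0.31744445; N(-d2) = 0.56435114
P = K * exp(-rT) * N(-d2) - S_0' * N(-d1) = 82.8700 * 0.94601202 * 0.56435114 - 86.60815981 * 0.31744445 = 16.7496

Answer: Price = 16.7496


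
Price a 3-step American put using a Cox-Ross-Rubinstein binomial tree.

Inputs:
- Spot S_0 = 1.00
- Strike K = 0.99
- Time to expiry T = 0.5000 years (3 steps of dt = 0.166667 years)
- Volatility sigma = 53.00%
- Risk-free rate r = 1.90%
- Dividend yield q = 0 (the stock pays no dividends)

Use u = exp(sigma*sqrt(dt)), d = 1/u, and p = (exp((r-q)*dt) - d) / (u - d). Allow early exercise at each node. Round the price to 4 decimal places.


dt = T/N = 0.166667
u = exp(sigma*sqrt(dt)) = 1.241564; d = 1/u = 0.805436
p = (exp((r-q)*dt) - d) / (u - d) = 0.453390
Discount per step: exp(-r*dt) = 0.996838
Stock lattice S(k, i) with i counting down-moves:
  k=0: S(0,0) = 1.0000
  k=1: S(1,0) = 1.2416; S(1,1) = 0.8054
  k=2: S(2,0) = 1.5415; S(2,1) = 1.0000; S(2,2) = 0.6487
  k=3: S(3,0) = 1.9138; S(3,1) = 1.2416; S(3,2) = 0.8054; S(3,3) = 0.5225
Terminal payoffs V(N, i) = max(K - S_T, 0):
  V(3,0) = 0.000000; V(3,1) = 0.000000; V(3,2) = 0.184564; V(3,3) = 0.467492
Backward induction: V(k, i) = exp(-r*dt) * [p * V(k+1, i) + (1-p) * V(k+1, i+1)]; then take max(V_cont, immediate exercise) for American.
  V(2,0) = exp(-r*dt) * [p*0.000000 + (1-p)*0.000000] = 0.000000; exercise = 0.000000; V(2,0) = max -> 0.000000
  V(2,1) = exp(-r*dt) * [p*0.000000 + (1-p)*0.184564] = 0.100566; exercise = 0.000000; V(2,1) = max -> 0.100566
  V(2,2) = exp(-r*dt) * [p*0.184564 + (1-p)*0.467492] = 0.338143; exercise = 0.341273; V(2,2) = max -> 0.341273
  V(1,0) = exp(-r*dt) * [p*0.000000 + (1-p)*0.100566] = 0.054796; exercise = 0.000000; V(1,0) = max -> 0.054796
  V(1,1) = exp(-r*dt) * [p*0.100566 + (1-p)*0.341273] = 0.231405; exercise = 0.184564; V(1,1) = max -> 0.231405
  V(0,0) = exp(-r*dt) * [p*0.054796 + (1-p)*0.231405] = 0.150854; exercise = 0.000000; V(0,0) = max -> 0.150854

Answer: Price = V(0,0) = 0.1509


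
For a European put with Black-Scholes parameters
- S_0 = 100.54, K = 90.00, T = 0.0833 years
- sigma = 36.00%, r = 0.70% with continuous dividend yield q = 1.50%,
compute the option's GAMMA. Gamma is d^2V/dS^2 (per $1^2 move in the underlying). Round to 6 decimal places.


d1 = 1.1114043715; d2 = 1.0075021097
phi(d1) = 0.2151223438; exp(-qT) = 0.9987512803; exp(-rT) = 0.9994170700
Gamma = exp(-qT) * phi(d1) / (S * sigma * sqrt(T)) = 0.9987512803 * 0.2151223438 / (100.5400 * 0.3600 * 0.2886173938) = 0.020567

Answer: Gamma = 0.020567


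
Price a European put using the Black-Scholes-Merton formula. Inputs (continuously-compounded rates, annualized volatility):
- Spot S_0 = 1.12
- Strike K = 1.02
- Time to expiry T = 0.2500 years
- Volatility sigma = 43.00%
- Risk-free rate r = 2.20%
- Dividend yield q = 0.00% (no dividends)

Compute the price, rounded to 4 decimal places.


Answer: Price = 0.0480

Derivation:
d1 = (ln(S/K) + (r - q + 0.5*sigma^2) * T) / (sigma * sqrt(T)) = 0.56808632
d2 = d1 - sigma * sqrt(T) = 0.35308632
exp(-rT) = 0.99451510; exp(-qT) = 1.00000000
P = K * exp(-rT) * N(-d2) - S_0 * exp(-qT) * N(-d1)
N(-d1) = 0.28498818; N(-d2) = 0.36201187
P = 1.0200 * 0.99451510 * 0.36201187 - 1.1200 * 1.00000000 * 0.28498818 = 0.0480


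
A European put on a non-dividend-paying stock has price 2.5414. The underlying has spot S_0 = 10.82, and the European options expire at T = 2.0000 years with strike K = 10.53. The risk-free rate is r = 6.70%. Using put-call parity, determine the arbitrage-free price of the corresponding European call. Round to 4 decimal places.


Answer: Call price = 4.1520

Derivation:
Put-call parity: C - P = S_0 * exp(-qT) - K * exp(-rT).
S_0 * exp(-qT) = 10.8200 * 1.00000000 = 10.82000000
K * exp(-rT) = 10.5300 * 0.87459006 = 9.20943338
C = P + S*exp(-qT) - K*exp(-rT)
C = 2.5414 + 10.82000000 - 9.20943338 = 4.1520


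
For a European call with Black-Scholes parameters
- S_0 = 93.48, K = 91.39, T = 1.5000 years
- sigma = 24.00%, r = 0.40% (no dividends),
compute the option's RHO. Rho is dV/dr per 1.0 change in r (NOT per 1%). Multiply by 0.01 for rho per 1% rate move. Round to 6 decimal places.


d1 = 0.2443075019; d2 = -0.0496312673
phi(d1) = 0.3872125117; exp(-qT) = 1.0000000000; exp(-rT) = 0.9940179641
N(d2) = 0.4802081148
Rho = K*T*exp(-rT)*N(d2) = 91.3900 * 1.5000 * 0.9940179641 * 0.4802081148 = 65.435536

Answer: Rho = 65.435536


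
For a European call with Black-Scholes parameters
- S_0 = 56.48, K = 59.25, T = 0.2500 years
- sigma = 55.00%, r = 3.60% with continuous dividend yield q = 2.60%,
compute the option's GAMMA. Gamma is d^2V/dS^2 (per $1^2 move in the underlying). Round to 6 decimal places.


d1 = -0.0275152248; d2 = -0.3025152248
phi(d1) = 0.3987912919; exp(-qT) = 0.9935210793; exp(-rT) = 0.9910403788
Gamma = exp(-qT) * phi(d1) / (S * sigma * sqrt(T)) = 0.9935210793 * 0.3987912919 / (56.4800 * 0.5500 * 0.5000000000) = 0.025509

Answer: Gamma = 0.025509


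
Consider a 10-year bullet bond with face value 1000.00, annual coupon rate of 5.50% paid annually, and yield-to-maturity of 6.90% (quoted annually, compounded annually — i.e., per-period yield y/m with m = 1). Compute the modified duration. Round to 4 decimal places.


Answer: Modified duration = 7.3217

Derivation:
Coupon per period c = face * coupon_rate / m = 55.000000
Periods per year m = 1; per-period yield y/m = 0.069000
Number of cashflows N = 10
Cashflows (t years, CF_t, discount factor 1/(1+y/m)^(m*t), PV):
  t = 1.0000: CF_t = 55.000000, DF = 0.935454, PV = 51.449953
  t = 2.0000: CF_t = 55.000000, DF = 0.875074, PV = 48.129049
  t = 3.0000: CF_t = 55.000000, DF = 0.818591, PV = 45.022497
  t = 4.0000: CF_t = 55.000000, DF = 0.765754, PV = 42.116461
  t = 5.0000: CF_t = 55.000000, DF = 0.716327, PV = 39.397999
  t = 6.0000: CF_t = 55.000000, DF = 0.670091, PV = 36.855004
  t = 7.0000: CF_t = 55.000000, DF = 0.626839, PV = 34.476149
  t = 8.0000: CF_t = 55.000000, DF = 0.586379, PV = 32.250841
  t = 9.0000: CF_t = 55.000000, DF = 0.548530, PV = 30.169169
  t = 10.0000: CF_t = 1055.000000, DF = 0.513125, PV = 541.346593
Price P = sum_t PV_t = 901.213714
First compute Macaulay numerator sum_t t * PV_t:
  t * PV_t at t = 1.0000: 51.449953
  t * PV_t at t = 2.0000: 96.258098
  t * PV_t at t = 3.0000: 135.067490
  t * PV_t at t = 4.0000: 168.465843
  t * PV_t at t = 5.0000: 196.989994
  t * PV_t at t = 6.0000: 221.130022
  t * PV_t at t = 7.0000: 241.333045
  t * PV_t at t = 8.0000: 258.006730
  t * PV_t at t = 9.0000: 271.522518
  t * PV_t at t = 10.0000: 5413.465926
Macaulay duration D = 7053.689619 / 901.213714 = 7.826878
Modified duration = D / (1 + y/m) = 7.826878 / (1 + 0.069000) = 7.321682


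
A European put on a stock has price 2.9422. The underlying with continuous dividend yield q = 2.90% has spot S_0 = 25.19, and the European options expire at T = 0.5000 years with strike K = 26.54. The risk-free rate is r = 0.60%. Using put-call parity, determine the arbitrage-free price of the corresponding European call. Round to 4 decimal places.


Answer: Call price = 1.3091

Derivation:
Put-call parity: C - P = S_0 * exp(-qT) - K * exp(-rT).
S_0 * exp(-qT) = 25.1900 * 0.98560462 = 24.82738035
K * exp(-rT) = 26.5400 * 0.99700450 = 26.46049931
C = P + S*exp(-qT) - K*exp(-rT)
C = 2.9422 + 24.82738035 - 26.46049931 = 1.3091


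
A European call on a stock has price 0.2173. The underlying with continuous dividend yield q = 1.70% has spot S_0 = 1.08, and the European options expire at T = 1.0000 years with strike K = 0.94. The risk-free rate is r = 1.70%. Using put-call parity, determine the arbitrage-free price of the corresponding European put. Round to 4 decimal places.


Put-call parity: C - P = S_0 * exp(-qT) - K * exp(-rT).
S_0 * exp(-qT) = 1.0800 * 0.98314368 = 1.06179518
K * exp(-rT) = 0.9400 * 0.98314368 = 0.92415506
P = C - S*exp(-qT) + K*exp(-rT)
P = 0.2173 - 1.06179518 + 0.92415506 = 0.0797

Answer: Put price = 0.0797


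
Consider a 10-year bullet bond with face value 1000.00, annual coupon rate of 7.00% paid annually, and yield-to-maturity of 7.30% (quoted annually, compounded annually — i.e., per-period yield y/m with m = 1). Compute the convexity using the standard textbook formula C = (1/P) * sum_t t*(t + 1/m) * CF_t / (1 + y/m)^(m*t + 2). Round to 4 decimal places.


Coupon per period c = face * coupon_rate / m = 70.000000
Periods per year m = 1; per-period yield y/m = 0.073000
Number of cashflows N = 10
Cashflows (t years, CF_t, discount factor 1/(1+y/m)^(m*t), PV):
  t = 1.0000: CF_t = 70.000000, DF = 0.931966, PV = 65.237651
  t = 2.0000: CF_t = 70.000000, DF = 0.868561, PV = 60.799302
  t = 3.0000: CF_t = 70.000000, DF = 0.809470, PV = 56.662910
  t = 4.0000: CF_t = 70.000000, DF = 0.754399, PV = 52.807931
  t = 5.0000: CF_t = 70.000000, DF = 0.703075, PV = 49.215220
  t = 6.0000: CF_t = 70.000000, DF = 0.655242, PV = 45.866934
  t = 7.0000: CF_t = 70.000000, DF = 0.610663, PV = 42.746443
  t = 8.0000: CF_t = 70.000000, DF = 0.569118, PV = 39.838251
  t = 9.0000: CF_t = 70.000000, DF = 0.530399, PV = 37.127913
  t = 10.0000: CF_t = 1070.000000, DF = 0.494314, PV = 528.915821
Price P = sum_t PV_t = 979.218377
Convexity numerator sum_t t*(t + 1/m) * CF_t / (1+y/m)^(m*t + 2):
  t = 1.0000: term = 113.325820
  t = 2.0000: term = 316.847586
  t = 3.0000: term = 590.582639
  t = 4.0000: term = 917.338675
  t = 5.0000: term = 1282.393302
  t = 6.0000: term = 1673.206545
  t = 7.0000: term = 2079.163150
  t = 8.0000: term = 2491.341812
  t = 9.0000: term = 2902.308728
  t = 10.0000: term = 50533.548906
Convexity = (1/P) * sum = 62900.057163 / 979.218377 = 64.234964

Answer: Convexity = 64.2350


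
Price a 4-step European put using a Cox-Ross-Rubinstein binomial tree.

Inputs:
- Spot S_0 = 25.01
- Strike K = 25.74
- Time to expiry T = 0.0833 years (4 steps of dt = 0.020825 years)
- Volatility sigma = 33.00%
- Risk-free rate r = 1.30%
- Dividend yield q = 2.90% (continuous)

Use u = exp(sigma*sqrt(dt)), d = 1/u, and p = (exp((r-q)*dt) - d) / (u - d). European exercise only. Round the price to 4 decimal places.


dt = T/N = 0.020825
u = exp(sigma*sqrt(dt)) = 1.048774; d = 1/u = 0.953494
p = (exp((r-q)*dt) - d) / (u - d) = 0.484600
Discount per step: exp(-r*dt) = 0.999729
Stock lattice S(k, i) with i counting down-moves:
  k=0: S(0,0) = 25.0100
  k=1: S(1,0) = 26.2298; S(1,1) = 23.8469
  k=2: S(2,0) = 27.5092; S(2,1) = 25.0100; S(2,2) = 22.7379
  k=3: S(3,0) = 28.8509; S(3,1) = 26.2298; S(3,2) = 23.8469; S(3,3) = 21.6804
  k=4: S(4,0) = 30.2581; S(4,1) = 27.5092; S(4,2) = 25.0100; S(4,3) = 22.7379; S(4,4) = 20.6722
Terminal payoffs V(N, i) = max(K - S_T, 0):
  V(4,0) = 0.000000; V(4,1) = 0.000000; V(4,2) = 0.730000; V(4,3) = 3.002126; V(4,4) = 5.067832
Backward induction: V(k, i) = exp(-r*dt) * [p * V(k+1, i) + (1-p) * V(k+1, i+1)].
  V(3,0) = exp(-r*dt) * [p*0.000000 + (1-p)*0.000000] = 0.000000
  V(3,1) = exp(-r*dt) * [p*0.000000 + (1-p)*0.730000] = 0.376140
  V(3,2) = exp(-r*dt) * [p*0.730000 + (1-p)*3.002126] = 1.900538
  V(3,3) = exp(-r*dt) * [p*3.002126 + (1-p)*5.067832] = 4.065689
  V(2,0) = exp(-r*dt) * [p*0.000000 + (1-p)*0.376140] = 0.193810
  V(2,1) = exp(-r*dt) * [p*0.376140 + (1-p)*1.900538] = 1.161500
  V(2,2) = exp(-r*dt) * [p*1.900538 + (1-p)*4.065689] = 3.015640
  V(1,0) = exp(-r*dt) * [p*0.193810 + (1-p)*1.161500] = 0.692370
  V(1,1) = exp(-r*dt) * [p*1.161500 + (1-p)*3.015640] = 2.116550
  V(0,0) = exp(-r*dt) * [p*0.692370 + (1-p)*2.116550] = 1.426006

Answer: Price = V(0,0) = 1.4260


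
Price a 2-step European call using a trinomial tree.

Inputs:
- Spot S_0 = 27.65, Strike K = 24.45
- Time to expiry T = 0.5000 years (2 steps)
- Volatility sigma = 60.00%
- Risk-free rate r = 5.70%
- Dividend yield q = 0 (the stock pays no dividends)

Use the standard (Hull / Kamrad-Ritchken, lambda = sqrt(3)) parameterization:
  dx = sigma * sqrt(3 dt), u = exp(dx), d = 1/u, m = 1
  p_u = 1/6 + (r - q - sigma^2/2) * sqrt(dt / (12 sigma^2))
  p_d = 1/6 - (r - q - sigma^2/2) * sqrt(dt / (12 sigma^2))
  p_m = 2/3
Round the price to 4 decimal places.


Answer: Price = V(0,0) = 6.4457

Derivation:
dt = T/N = 0.250000; dx = sigma*sqrt(3*dt) = 0.519615
u = exp(dx) = 1.681381; d = 1/u = 0.594749
p_u = 0.137077, p_m = 0.666667, p_d = 0.196256
Discount per step: exp(-r*dt) = 0.985851
Stock lattice S(k, j) with j the centered position index:
  k=0: S(0,+0) = 27.6500
  k=1: S(1,-1) = 16.4448; S(1,+0) = 27.6500; S(1,+1) = 46.4902
  k=2: S(2,-2) = 9.7805; S(2,-1) = 16.4448; S(2,+0) = 27.6500; S(2,+1) = 46.4902; S(2,+2) = 78.1677
Terminal payoffs V(N, j) = max(S_T - K, 0):
  V(2,-2) = 0.000000; V(2,-1) = 0.000000; V(2,+0) = 3.200000; V(2,+1) = 22.040174; V(2,+2) = 53.717676
Backward induction: V(k, j) = exp(-r*dt) * [p_u * V(k+1, j+1) + p_m * V(k+1, j) + p_d * V(k+1, j-1)]
  V(1,-1) = exp(-r*dt) * [p_u*3.200000 + p_m*0.000000 + p_d*0.000000] = 0.432441
  V(1,+0) = exp(-r*dt) * [p_u*22.040174 + p_m*3.200000 + p_d*0.000000] = 5.081613
  V(1,+1) = exp(-r*dt) * [p_u*53.717676 + p_m*22.040174 + p_d*3.200000] = 22.363983
  V(0,+0) = exp(-r*dt) * [p_u*22.363983 + p_m*5.081613 + p_d*0.432441] = 6.445700


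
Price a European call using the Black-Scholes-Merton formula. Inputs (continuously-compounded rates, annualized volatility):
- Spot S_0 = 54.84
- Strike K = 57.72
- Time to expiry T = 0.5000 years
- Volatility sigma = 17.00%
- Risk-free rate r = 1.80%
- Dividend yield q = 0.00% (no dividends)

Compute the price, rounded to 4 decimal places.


d1 = (ln(S/K) + (r - q + 0.5*sigma^2) * T) / (sigma * sqrt(T)) = -0.29081954
d2 = d1 - sigma * sqrt(T) = -0.41102769
exp(-rT) = 0.99104038; exp(-qT) = 1.00000000
C = S_0 * exp(-qT) * N(d1) - K * exp(-rT) * N(d2)
N(d1) = 0.38559467; N(d2) = 0.34052612
C = 54.8400 * 1.00000000 * 0.38559467 - 57.7200 * 0.99104038 * 0.34052612 = 1.6669

Answer: Price = 1.6669


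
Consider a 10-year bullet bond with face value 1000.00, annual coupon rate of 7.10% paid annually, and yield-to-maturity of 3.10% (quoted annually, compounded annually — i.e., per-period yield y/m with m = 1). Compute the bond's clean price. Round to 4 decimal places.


Answer: Price = 1339.4734

Derivation:
Coupon per period c = face * coupon_rate / m = 71.000000
Periods per year m = 1; per-period yield y/m = 0.031000
Number of cashflows N = 10
Cashflows (t years, CF_t, discount factor 1/(1+y/m)^(m*t), PV):
  t = 1.0000: CF_t = 71.000000, DF = 0.969932, PV = 68.865179
  t = 2.0000: CF_t = 71.000000, DF = 0.940768, PV = 66.794548
  t = 3.0000: CF_t = 71.000000, DF = 0.912481, PV = 64.786177
  t = 4.0000: CF_t = 71.000000, DF = 0.885045, PV = 62.838193
  t = 5.0000: CF_t = 71.000000, DF = 0.858434, PV = 60.948781
  t = 6.0000: CF_t = 71.000000, DF = 0.832622, PV = 59.116179
  t = 7.0000: CF_t = 71.000000, DF = 0.807587, PV = 57.338680
  t = 8.0000: CF_t = 71.000000, DF = 0.783305, PV = 55.614627
  t = 9.0000: CF_t = 71.000000, DF = 0.759752, PV = 53.942412
  t = 10.0000: CF_t = 1071.000000, DF = 0.736908, PV = 789.228606
Price P = sum_t PV_t = 1339.473382


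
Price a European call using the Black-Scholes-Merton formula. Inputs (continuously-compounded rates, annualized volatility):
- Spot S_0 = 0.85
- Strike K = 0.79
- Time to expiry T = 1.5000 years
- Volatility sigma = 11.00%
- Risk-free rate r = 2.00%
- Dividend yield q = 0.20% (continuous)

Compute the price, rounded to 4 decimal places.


Answer: Price = 0.0952

Derivation:
d1 = (ln(S/K) + (r - q + 0.5*sigma^2) * T) / (sigma * sqrt(T)) = 0.81114039
d2 = d1 - sigma * sqrt(T) = 0.67641846
exp(-rT) = 0.97044553; exp(-qT) = 0.99700450
C = S_0 * exp(-qT) * N(d1) - K * exp(-rT) * N(d2)
N(d1) = 0.79135747; N(d2) = 0.75061250
C = 0.8500 * 0.99700450 * 0.79135747 - 0.7900 * 0.97044553 * 0.75061250 = 0.0952


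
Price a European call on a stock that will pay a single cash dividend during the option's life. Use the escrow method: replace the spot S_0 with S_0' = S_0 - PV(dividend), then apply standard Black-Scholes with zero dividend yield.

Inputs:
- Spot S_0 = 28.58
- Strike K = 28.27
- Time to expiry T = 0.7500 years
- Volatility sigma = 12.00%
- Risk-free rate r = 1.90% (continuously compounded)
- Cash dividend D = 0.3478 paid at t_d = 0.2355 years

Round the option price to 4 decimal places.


Answer: Price = 1.3534

Derivation:
PV(D) = D * exp(-r * t_d) = 0.3478 * 0.99553550 = 0.34624725
S_0' = S_0 - PV(D) = 28.5800 - 0.34624725 = 28.23375275
d1 = (ln(S_0'/K) + (r + sigma^2/2)*T) / (sigma*sqrt(T)) = 0.17673651
d2 = d1 - sigma*sqrt(T) = 0.07281346
exp(-rT) = 0.98585105
N(d1) = 0.57014232; N(d2) = 0.52902272
C = S_0' * N(d1) - K * exp(-rT) * N(d2) = 28.23375275 * 0.57014232 - 28.2700 * 0.98585105 * 0.52902272 = 1.3534


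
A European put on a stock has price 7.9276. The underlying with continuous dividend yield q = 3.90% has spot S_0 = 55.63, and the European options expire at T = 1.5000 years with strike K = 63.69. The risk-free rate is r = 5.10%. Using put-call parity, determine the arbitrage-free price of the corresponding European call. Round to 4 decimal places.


Answer: Call price = 1.3972

Derivation:
Put-call parity: C - P = S_0 * exp(-qT) - K * exp(-rT).
S_0 * exp(-qT) = 55.6300 * 0.94317824 = 52.46900551
K * exp(-rT) = 63.6900 * 0.92635291 = 58.99941711
C = P + S*exp(-qT) - K*exp(-rT)
C = 7.9276 + 52.46900551 - 58.99941711 = 1.3972


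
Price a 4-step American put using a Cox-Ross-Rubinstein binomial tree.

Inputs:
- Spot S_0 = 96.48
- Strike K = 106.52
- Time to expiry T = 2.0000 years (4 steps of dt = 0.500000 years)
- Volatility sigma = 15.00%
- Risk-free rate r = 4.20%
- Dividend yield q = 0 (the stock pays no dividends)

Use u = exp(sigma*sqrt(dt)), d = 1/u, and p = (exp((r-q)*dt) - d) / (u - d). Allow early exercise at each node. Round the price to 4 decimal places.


Answer: Price = V(0,0) = 11.2907

Derivation:
dt = T/N = 0.500000
u = exp(sigma*sqrt(dt)) = 1.111895; d = 1/u = 0.899365
p = (exp((r-q)*dt) - d) / (u - d) = 0.573363
Discount per step: exp(-r*dt) = 0.979219
Stock lattice S(k, i) with i counting down-moves:
  k=0: S(0,0) = 96.4800
  k=1: S(1,0) = 107.2757; S(1,1) = 86.7708
  k=2: S(2,0) = 119.2793; S(2,1) = 96.4800; S(2,2) = 78.0386
  k=3: S(3,0) = 132.6261; S(3,1) = 107.2757; S(3,2) = 86.7708; S(3,3) = 70.1852
  k=4: S(4,0) = 147.4663; S(4,1) = 119.2793; S(4,2) = 96.4800; S(4,3) = 78.0386; S(4,4) = 63.1221
Terminal payoffs V(N, i) = max(K - S_T, 0):
  V(4,0) = 0.000000; V(4,1) = 0.000000; V(4,2) = 10.040000; V(4,3) = 28.481390; V(4,4) = 43.397855
Backward induction: V(k, i) = exp(-r*dt) * [p * V(k+1, i) + (1-p) * V(k+1, i+1)]; then take max(V_cont, immediate exercise) for American.
  V(3,0) = exp(-r*dt) * [p*0.000000 + (1-p)*0.000000] = 0.000000; exercise = 0.000000; V(3,0) = max -> 0.000000
  V(3,1) = exp(-r*dt) * [p*0.000000 + (1-p)*10.040000] = 4.194424; exercise = 0.000000; V(3,1) = max -> 4.194424
  V(3,2) = exp(-r*dt) * [p*10.040000 + (1-p)*28.481390] = 17.535643; exercise = 19.749239; V(3,2) = max -> 19.749239
  V(3,3) = exp(-r*dt) * [p*28.481390 + (1-p)*43.397855] = 34.121189; exercise = 36.334785; V(3,3) = max -> 36.334785
  V(2,0) = exp(-r*dt) * [p*0.000000 + (1-p)*4.194424] = 1.752310; exercise = 0.000000; V(2,0) = max -> 1.752310
  V(2,1) = exp(-r*dt) * [p*4.194424 + (1-p)*19.749239] = 10.605615; exercise = 10.040000; V(2,1) = max -> 10.605615
  V(2,2) = exp(-r*dt) * [p*19.749239 + (1-p)*36.334785] = 26.267795; exercise = 28.481390; V(2,2) = max -> 28.481390
  V(1,0) = exp(-r*dt) * [p*1.752310 + (1-p)*10.605615] = 5.414552; exercise = 0.000000; V(1,0) = max -> 5.414552
  V(1,1) = exp(-r*dt) * [p*10.605615 + (1-p)*28.481390] = 17.853206; exercise = 19.749239; V(1,1) = max -> 19.749239
  V(0,0) = exp(-r*dt) * [p*5.414552 + (1-p)*19.749239] = 11.290653; exercise = 10.040000; V(0,0) = max -> 11.290653


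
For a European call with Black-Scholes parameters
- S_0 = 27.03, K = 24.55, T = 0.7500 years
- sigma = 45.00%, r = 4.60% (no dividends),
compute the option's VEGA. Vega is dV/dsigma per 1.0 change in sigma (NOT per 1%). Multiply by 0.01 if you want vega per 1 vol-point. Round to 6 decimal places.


d1 = 0.5303231808; d2 = 0.1406117491
phi(d1) = 0.3466083291; exp(-qT) = 1.0000000000; exp(-rT) = 0.9660883397
Vega = S * exp(-qT) * phi(d1) * sqrt(T) = 27.0300 * 1.0000000000 * 0.3466083291 * 0.8660254038 = 8.113639

Answer: Vega = 8.113639


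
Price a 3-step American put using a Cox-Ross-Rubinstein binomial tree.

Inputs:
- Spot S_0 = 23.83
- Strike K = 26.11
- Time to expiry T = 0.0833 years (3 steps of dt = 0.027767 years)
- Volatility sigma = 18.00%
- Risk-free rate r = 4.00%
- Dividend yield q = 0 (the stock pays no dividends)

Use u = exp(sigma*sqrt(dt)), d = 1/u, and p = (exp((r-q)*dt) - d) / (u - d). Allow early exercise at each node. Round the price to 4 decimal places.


dt = T/N = 0.027767
u = exp(sigma*sqrt(dt)) = 1.030448; d = 1/u = 0.970451
p = (exp((r-q)*dt) - d) / (u - d) = 0.511024
Discount per step: exp(-r*dt) = 0.998890
Stock lattice S(k, i) with i counting down-moves:
  k=0: S(0,0) = 23.8300
  k=1: S(1,0) = 24.5556; S(1,1) = 23.1259
  k=2: S(2,0) = 25.3033; S(2,1) = 23.8300; S(2,2) = 22.4425
  k=3: S(3,0) = 26.0737; S(3,1) = 24.5556; S(3,2) = 23.1259; S(3,3) = 21.7794
Terminal payoffs V(N, i) = max(K - S_T, 0):
  V(3,0) = 0.036296; V(3,1) = 1.554416; V(3,2) = 2.984144; V(3,3) = 4.330628
Backward induction: V(k, i) = exp(-r*dt) * [p * V(k+1, i) + (1-p) * V(k+1, i+1)]; then take max(V_cont, immediate exercise) for American.
  V(2,0) = exp(-r*dt) * [p*0.036296 + (1-p)*1.554416] = 0.777755; exercise = 0.806739; V(2,0) = max -> 0.806739
  V(2,1) = exp(-r*dt) * [p*1.554416 + (1-p)*2.984144] = 2.251017; exercise = 2.280000; V(2,1) = max -> 2.280000
  V(2,2) = exp(-r*dt) * [p*2.984144 + (1-p)*4.330628] = 3.638498; exercise = 3.667482; V(2,2) = max -> 3.667482
  V(1,0) = exp(-r*dt) * [p*0.806739 + (1-p)*2.280000] = 1.525432; exercise = 1.554416; V(1,0) = max -> 1.554416
  V(1,1) = exp(-r*dt) * [p*2.280000 + (1-p)*3.667482] = 2.955161; exercise = 2.984144; V(1,1) = max -> 2.984144
  V(0,0) = exp(-r*dt) * [p*1.554416 + (1-p)*2.984144] = 2.251017; exercise = 2.280000; V(0,0) = max -> 2.280000

Answer: Price = V(0,0) = 2.2800


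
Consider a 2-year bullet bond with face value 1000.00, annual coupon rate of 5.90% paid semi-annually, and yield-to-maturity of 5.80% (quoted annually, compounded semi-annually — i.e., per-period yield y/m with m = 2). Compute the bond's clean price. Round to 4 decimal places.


Answer: Price = 1001.8630

Derivation:
Coupon per period c = face * coupon_rate / m = 29.500000
Periods per year m = 2; per-period yield y/m = 0.029000
Number of cashflows N = 4
Cashflows (t years, CF_t, discount factor 1/(1+y/m)^(m*t), PV):
  t = 0.5000: CF_t = 29.500000, DF = 0.971817, PV = 28.668610
  t = 1.0000: CF_t = 29.500000, DF = 0.944429, PV = 27.860651
  t = 1.5000: CF_t = 29.500000, DF = 0.917812, PV = 27.075463
  t = 2.0000: CF_t = 1029.500000, DF = 0.891946, PV = 918.258277
Price P = sum_t PV_t = 1001.863002


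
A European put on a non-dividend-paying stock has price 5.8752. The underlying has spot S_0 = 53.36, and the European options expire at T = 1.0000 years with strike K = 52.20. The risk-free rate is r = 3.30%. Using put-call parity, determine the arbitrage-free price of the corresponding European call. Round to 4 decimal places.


Put-call parity: C - P = S_0 * exp(-qT) - K * exp(-rT).
S_0 * exp(-qT) = 53.3600 * 1.00000000 = 53.36000000
K * exp(-rT) = 52.2000 * 0.96753856 = 50.50551281
C = P + S*exp(-qT) - K*exp(-rT)
C = 5.8752 + 53.36000000 - 50.50551281 = 8.7297

Answer: Call price = 8.7297


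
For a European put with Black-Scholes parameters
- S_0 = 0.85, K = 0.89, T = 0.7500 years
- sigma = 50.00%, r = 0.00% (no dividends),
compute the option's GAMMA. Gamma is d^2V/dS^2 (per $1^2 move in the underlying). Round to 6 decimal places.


d1 = 0.1103082809; d2 = -0.3227044210
phi(d1) = 0.3965225005; exp(-qT) = 1.0000000000; exp(-rT) = 1.0000000000
Gamma = exp(-qT) * phi(d1) / (S * sigma * sqrt(T)) = 1.0000000000 * 0.3965225005 / (0.8500 * 0.5000 * 0.8660254038) = 1.077329

Answer: Gamma = 1.077329


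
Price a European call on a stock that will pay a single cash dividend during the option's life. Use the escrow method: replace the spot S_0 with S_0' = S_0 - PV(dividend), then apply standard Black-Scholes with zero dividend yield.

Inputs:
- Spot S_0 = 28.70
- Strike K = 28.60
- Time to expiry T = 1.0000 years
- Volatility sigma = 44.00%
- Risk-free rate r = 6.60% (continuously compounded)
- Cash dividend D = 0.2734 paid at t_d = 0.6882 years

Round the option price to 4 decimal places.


Answer: Price = 5.6841

Derivation:
PV(D) = D * exp(-r * t_d) = 0.2734 * 0.95559490 = 0.26125965
S_0' = S_0 - PV(D) = 28.7000 - 0.26125965 = 28.43874035
d1 = (ln(S_0'/K) + (r + sigma^2/2)*T) / (sigma*sqrt(T)) = 0.35714908
d2 = d1 - sigma*sqrt(T) = -0.08285092
exp(-rT) = 0.93613086
N(d1) = 0.63950990; N(d2) = 0.46698504
C = S_0' * N(d1) - K * exp(-rT) * N(d2) = 28.43874035 * 0.63950990 - 28.6000 * 0.93613086 * 0.46698504 = 5.6841
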